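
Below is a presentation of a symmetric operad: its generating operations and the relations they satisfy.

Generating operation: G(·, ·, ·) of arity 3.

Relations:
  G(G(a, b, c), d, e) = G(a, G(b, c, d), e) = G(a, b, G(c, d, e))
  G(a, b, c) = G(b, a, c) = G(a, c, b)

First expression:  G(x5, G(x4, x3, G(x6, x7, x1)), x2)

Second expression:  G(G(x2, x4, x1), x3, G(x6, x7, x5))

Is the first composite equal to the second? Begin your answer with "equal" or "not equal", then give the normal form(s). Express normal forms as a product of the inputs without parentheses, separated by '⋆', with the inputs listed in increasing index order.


equal; both compose to x1 ⋆ x2 ⋆ x3 ⋆ x4 ⋆ x5 ⋆ x6 ⋆ x7

The first expression, normalized: x1 ⋆ x2 ⋆ x3 ⋆ x4 ⋆ x5 ⋆ x6 ⋆ x7
The second expression, normalized: x1 ⋆ x2 ⋆ x3 ⋆ x4 ⋆ x5 ⋆ x6 ⋆ x7
The forms coincide; equal.


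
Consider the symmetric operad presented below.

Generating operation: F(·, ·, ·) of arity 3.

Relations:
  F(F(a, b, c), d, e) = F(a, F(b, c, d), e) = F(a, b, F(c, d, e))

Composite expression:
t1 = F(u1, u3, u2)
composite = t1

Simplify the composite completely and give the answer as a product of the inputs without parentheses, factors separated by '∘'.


u1 ∘ u3 ∘ u2

All parenthesizations of F agree; list the u-inputs left to right.
F(u1, u3, u2) collapses to u1 ∘ u3 ∘ u2


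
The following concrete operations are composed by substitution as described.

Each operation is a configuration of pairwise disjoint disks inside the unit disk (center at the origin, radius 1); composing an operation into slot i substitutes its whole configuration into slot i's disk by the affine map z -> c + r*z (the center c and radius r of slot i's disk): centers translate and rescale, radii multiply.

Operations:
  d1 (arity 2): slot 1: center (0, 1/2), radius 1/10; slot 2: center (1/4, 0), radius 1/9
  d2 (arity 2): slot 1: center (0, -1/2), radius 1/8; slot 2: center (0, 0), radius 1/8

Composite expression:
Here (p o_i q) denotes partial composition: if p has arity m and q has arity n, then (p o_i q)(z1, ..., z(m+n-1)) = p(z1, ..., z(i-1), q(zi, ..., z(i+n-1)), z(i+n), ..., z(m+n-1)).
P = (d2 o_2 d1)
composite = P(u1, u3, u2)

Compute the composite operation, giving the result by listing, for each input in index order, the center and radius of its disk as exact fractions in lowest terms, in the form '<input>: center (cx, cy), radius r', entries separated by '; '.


Only the slot chain above each u matters under d2; compose those maps.
input u1: applying the 1 nested substitution gives center (0, -1/2), radius 1/8
input u3: applying the 2 nested substitutions gives center (0, 1/16), radius 1/80
input u2: applying the 2 nested substitutions gives center (1/32, 0), radius 1/72

u1: center (0, -1/2), radius 1/8; u2: center (1/32, 0), radius 1/72; u3: center (0, 1/16), radius 1/80


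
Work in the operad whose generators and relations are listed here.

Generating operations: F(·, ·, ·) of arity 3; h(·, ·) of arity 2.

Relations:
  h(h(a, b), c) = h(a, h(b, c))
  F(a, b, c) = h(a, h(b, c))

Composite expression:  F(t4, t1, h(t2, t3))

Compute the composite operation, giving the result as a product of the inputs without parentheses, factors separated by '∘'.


t4 ∘ t1 ∘ t2 ∘ t3


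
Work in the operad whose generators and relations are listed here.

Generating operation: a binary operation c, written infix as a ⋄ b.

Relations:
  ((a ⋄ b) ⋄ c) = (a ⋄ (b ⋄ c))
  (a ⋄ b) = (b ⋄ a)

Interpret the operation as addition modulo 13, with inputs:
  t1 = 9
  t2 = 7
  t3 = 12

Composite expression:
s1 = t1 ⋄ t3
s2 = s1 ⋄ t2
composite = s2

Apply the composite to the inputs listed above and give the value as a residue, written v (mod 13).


2 (mod 13)

(t1 ⋄ t3) = 8
((t1 ⋄ t3) ⋄ t2) = 2


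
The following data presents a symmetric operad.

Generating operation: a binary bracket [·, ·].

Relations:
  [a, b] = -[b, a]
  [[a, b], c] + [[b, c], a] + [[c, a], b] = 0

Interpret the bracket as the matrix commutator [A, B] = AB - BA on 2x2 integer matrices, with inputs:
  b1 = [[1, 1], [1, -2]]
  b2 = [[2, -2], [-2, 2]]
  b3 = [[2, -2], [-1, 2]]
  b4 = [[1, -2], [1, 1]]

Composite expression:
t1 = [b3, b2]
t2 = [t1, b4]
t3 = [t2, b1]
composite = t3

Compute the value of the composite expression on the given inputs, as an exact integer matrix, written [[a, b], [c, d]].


[[-4, 24], [-12, 4]]

[b3, b2] = [[2, 0], [0, -2]]
[[b3, b2], b4] = [[0, -8], [-4, 0]]
[[[b3, b2], b4], b1] = [[-4, 24], [-12, 4]]


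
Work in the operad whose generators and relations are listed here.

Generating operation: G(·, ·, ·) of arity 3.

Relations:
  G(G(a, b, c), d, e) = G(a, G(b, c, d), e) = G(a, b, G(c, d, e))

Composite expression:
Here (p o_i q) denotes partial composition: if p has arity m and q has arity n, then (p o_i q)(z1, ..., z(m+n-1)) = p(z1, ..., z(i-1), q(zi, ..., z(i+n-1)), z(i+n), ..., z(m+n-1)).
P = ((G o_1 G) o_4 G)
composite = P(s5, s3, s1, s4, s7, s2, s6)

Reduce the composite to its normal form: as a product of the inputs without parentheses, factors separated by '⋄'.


s5 ⋄ s3 ⋄ s1 ⋄ s4 ⋄ s7 ⋄ s2 ⋄ s6

Under associativity of G, the answer is the s's in reading order.
G(s5, s3, s1) unparenthesizes to s5 ⋄ s3 ⋄ s1
G(s4, s7, s2) unparenthesizes to s4 ⋄ s7 ⋄ s2
G(G(s5, s3, s1), G(s4, s7, s2), s6) unparenthesizes to s5 ⋄ s3 ⋄ s1 ⋄ s4 ⋄ s7 ⋄ s2 ⋄ s6


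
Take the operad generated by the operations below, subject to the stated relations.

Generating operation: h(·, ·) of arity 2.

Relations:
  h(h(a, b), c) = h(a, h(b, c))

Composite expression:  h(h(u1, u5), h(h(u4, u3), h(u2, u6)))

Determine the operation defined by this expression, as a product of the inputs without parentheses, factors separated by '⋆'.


u1 ⋆ u5 ⋆ u4 ⋆ u3 ⋆ u2 ⋆ u6

Key point: h is associative — brackets drop, the u-order remains.
h(u1, u5) linearizes to u1 ⋆ u5
h(u4, u3) linearizes to u4 ⋆ u3
h(u2, u6) linearizes to u2 ⋆ u6
h(h(u4, u3), h(u2, u6)) linearizes to u4 ⋆ u3 ⋆ u2 ⋆ u6
h(h(u1, u5), h(h(u4, u3), h(u2, u6))) linearizes to u1 ⋆ u5 ⋆ u4 ⋆ u3 ⋆ u2 ⋆ u6


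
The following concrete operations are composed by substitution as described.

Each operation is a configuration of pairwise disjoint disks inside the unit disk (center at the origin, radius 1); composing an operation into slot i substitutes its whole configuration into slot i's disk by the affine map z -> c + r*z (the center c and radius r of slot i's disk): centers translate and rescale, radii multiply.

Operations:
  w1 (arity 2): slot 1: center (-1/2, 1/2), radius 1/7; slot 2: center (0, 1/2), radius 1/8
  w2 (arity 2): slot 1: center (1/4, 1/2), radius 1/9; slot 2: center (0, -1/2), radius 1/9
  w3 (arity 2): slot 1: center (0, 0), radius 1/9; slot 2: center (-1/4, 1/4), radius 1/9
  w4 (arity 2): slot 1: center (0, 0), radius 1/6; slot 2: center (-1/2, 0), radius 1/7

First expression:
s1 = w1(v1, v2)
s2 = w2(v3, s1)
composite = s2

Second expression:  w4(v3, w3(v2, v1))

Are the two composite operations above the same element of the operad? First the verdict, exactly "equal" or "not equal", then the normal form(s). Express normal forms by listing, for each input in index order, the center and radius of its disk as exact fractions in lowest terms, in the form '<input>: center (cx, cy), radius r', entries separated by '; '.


not equal; first: v1: center (-1/18, -4/9), radius 1/63; v2: center (0, -4/9), radius 1/72; v3: center (1/4, 1/2), radius 1/9; second: v1: center (-15/28, 1/28), radius 1/63; v2: center (-1/2, 0), radius 1/63; v3: center (0, 0), radius 1/6

The first composite normalizes to v1: center (-1/18, -4/9), radius 1/63; v2: center (0, -4/9), radius 1/72; v3: center (1/4, 1/2), radius 1/9
The second composite normalizes to v1: center (-15/28, 1/28), radius 1/63; v2: center (-1/2, 0), radius 1/63; v3: center (0, 0), radius 1/6
They disagree, so not equal.


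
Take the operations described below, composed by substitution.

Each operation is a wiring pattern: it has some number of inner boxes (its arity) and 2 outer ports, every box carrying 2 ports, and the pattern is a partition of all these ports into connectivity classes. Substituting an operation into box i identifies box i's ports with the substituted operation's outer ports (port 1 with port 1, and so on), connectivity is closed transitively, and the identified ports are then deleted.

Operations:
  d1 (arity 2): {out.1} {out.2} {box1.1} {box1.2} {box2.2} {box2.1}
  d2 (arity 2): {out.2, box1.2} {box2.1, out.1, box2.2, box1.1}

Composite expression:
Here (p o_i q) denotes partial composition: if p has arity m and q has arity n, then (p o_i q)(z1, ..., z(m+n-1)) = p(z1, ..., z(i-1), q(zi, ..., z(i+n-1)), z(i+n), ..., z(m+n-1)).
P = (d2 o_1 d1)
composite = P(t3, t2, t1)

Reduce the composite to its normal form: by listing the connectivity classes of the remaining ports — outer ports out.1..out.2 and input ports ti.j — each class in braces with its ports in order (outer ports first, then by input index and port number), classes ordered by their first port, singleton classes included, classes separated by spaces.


{out.1, t1.1, t1.2} {out.2} {t2.1} {t2.2} {t3.1} {t3.2}


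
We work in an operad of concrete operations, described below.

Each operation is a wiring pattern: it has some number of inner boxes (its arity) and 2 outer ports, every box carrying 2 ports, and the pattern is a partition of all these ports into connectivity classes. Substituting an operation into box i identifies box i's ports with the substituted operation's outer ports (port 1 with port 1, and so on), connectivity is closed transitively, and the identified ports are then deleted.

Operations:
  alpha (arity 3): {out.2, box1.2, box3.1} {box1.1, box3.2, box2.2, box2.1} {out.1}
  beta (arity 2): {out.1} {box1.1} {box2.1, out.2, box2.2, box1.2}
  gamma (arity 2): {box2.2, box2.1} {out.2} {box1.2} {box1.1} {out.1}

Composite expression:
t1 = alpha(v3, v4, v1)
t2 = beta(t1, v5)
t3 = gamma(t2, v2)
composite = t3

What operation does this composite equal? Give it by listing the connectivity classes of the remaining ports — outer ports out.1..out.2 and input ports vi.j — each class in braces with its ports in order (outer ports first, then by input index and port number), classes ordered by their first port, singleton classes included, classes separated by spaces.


{out.1} {out.2} {v1.1, v3.2, v5.1, v5.2} {v1.2, v3.1, v4.1, v4.2} {v2.1, v2.2}

After gluing at gamma, chains via deleted ports link the v-ports.
composing alpha on (v3, v4, v1), with out.j its own outer ports: {out.1} {out.2, v1.1, v3.2} {v1.2, v3.1, v4.1, v4.2}
composing beta on (v3, v4, v1, v5), with out.j its own outer ports: {out.1} {out.2, v1.1, v3.2, v5.1, v5.2} {v1.2, v3.1, v4.1, v4.2}
composing gamma on (v3, v4, v1, v5, v2), with out.j its own outer ports: {out.1} {out.2} {v1.1, v3.2, v5.1, v5.2} {v1.2, v3.1, v4.1, v4.2} {v2.1, v2.2}


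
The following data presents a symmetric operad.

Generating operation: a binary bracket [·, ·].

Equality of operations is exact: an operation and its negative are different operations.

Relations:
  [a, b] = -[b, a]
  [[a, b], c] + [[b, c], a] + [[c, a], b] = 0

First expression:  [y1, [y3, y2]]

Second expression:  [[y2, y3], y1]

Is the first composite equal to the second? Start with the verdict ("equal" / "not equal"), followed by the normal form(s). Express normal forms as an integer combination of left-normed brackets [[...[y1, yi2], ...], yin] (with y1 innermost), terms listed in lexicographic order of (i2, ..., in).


The first expression reduces to -[[y1, y2], y3] + [[y1, y3], y2]
The second expression reduces to -[[y1, y2], y3] + [[y1, y3], y2]
One common form — equal.

equal — both sides give -[[y1, y2], y3] + [[y1, y3], y2]


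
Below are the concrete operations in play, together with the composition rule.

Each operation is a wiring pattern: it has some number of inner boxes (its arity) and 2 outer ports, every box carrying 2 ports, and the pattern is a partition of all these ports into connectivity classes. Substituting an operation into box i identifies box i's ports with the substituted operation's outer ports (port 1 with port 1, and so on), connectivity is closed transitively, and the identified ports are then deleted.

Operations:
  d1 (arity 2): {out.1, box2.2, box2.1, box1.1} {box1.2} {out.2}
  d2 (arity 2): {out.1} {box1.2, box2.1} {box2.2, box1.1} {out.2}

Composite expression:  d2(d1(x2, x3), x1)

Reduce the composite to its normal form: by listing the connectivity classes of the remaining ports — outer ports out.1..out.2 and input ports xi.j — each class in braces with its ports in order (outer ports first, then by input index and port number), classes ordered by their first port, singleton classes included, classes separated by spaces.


{out.1} {out.2} {x1.1} {x1.2, x2.1, x3.1, x3.2} {x2.2}

Connectivity passes through glued d2-boundaries; trace each wire chain.
composing d1 on (x2, x3), with out.j its own outer ports: {out.1, x2.1, x3.1, x3.2} {out.2} {x2.2}
composing d2 on (x2, x3, x1), with out.j its own outer ports: {out.1} {out.2} {x1.1} {x1.2, x2.1, x3.1, x3.2} {x2.2}


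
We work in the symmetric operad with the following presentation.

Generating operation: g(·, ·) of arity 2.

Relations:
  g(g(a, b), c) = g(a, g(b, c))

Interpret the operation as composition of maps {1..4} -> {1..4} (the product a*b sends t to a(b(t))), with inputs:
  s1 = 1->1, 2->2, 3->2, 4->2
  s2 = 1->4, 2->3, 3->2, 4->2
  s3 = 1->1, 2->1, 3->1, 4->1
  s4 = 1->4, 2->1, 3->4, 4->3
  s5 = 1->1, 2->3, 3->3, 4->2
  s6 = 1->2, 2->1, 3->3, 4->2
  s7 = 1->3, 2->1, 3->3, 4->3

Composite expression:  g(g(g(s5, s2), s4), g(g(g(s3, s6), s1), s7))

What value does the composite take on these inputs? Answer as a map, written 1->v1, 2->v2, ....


g(s5, s2) = 1->2, 2->3, 3->3, 4->3
g(g(s5, s2), s4) = 1->3, 2->2, 3->3, 4->3
g(s3, s6) = 1->1, 2->1, 3->1, 4->1
g(g(s3, s6), s1) = 1->1, 2->1, 3->1, 4->1
g(g(g(s3, s6), s1), s7) = 1->1, 2->1, 3->1, 4->1
g(g(g(s5, s2), s4), g(g(g(s3, s6), s1), s7)) = 1->3, 2->3, 3->3, 4->3

1->3, 2->3, 3->3, 4->3


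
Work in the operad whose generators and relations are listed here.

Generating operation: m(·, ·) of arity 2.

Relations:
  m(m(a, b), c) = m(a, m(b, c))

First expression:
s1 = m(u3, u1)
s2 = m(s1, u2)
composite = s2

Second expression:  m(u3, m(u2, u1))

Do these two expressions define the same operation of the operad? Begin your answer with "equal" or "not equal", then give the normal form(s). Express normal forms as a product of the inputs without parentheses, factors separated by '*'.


The first expression, normalized: u3 * u1 * u2
The second expression, normalized: u3 * u2 * u1
Different reductions; not equal.

not equal; first: u3 * u1 * u2; second: u3 * u2 * u1


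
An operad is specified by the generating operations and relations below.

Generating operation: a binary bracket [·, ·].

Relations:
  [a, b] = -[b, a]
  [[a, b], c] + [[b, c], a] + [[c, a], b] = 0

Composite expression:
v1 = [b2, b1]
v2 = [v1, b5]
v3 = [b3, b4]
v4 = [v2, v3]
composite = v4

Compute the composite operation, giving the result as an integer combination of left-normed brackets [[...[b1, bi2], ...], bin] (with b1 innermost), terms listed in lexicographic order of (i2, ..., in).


Skip Jacobi rewriting: expand, keep b1-initial words, read off terms.
Composite bracket: [[[b2, b1], b5], [b3, b4]]
Under [a, b] = ab - ba we get 16 signed associative words (2^4 = 16).
Coefficients come from the b1-initial words:
  b1b2b5b3b4 (sign -1) contributes -[[[[b1, b2], b5], b3], b4]
  b1b2b5b4b3 (sign +1) contributes +[[[[b1, b2], b5], b4], b3]

-[[[[b1, b2], b5], b3], b4] + [[[[b1, b2], b5], b4], b3]


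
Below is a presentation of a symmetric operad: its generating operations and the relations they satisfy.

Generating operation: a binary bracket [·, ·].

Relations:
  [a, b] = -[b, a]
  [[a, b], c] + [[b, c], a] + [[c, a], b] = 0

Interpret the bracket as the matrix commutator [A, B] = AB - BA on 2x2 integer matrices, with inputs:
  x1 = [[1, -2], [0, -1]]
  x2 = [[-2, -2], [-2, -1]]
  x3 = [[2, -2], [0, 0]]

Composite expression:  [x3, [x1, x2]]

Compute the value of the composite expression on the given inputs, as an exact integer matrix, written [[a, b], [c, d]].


[[-8, 4], [-8, 8]]

[x1, x2] = [[4, -6], [4, -4]]
[x3, [x1, x2]] = [[-8, 4], [-8, 8]]


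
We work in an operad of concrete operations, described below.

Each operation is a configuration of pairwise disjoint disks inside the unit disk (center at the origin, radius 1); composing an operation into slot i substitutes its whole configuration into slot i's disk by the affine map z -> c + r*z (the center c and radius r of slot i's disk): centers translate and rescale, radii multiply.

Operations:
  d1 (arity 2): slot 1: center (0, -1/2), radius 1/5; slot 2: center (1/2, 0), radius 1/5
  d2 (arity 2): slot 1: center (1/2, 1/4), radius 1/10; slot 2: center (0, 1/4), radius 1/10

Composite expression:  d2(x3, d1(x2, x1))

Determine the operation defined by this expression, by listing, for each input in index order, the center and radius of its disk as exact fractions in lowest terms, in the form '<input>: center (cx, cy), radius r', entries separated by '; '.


x1: center (1/20, 1/4), radius 1/50; x2: center (0, 1/5), radius 1/50; x3: center (1/2, 1/4), radius 1/10

Follow each x-input down from d2: c' goes to c + r*c', radius to r*r'.
x3: after 1 affine step, its disk has center (1/2, 1/4), radius 1/10
x2: after 2 affine steps, its disk has center (0, 1/5), radius 1/50
x1: after 2 affine steps, its disk has center (1/20, 1/4), radius 1/50


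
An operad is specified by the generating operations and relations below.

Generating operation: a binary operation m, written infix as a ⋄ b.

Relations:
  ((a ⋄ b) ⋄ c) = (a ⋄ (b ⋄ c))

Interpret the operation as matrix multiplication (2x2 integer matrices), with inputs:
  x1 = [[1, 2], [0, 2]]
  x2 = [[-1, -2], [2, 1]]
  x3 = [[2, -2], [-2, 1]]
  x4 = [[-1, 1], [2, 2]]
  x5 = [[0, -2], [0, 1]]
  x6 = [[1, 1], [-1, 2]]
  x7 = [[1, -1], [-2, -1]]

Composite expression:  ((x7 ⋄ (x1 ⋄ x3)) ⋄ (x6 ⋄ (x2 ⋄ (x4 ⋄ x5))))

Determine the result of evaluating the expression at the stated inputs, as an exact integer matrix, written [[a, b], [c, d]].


[[0, -4], [0, 26]]

(x1 ⋄ x3) = [[-2, 0], [-4, 2]]
(x7 ⋄ (x1 ⋄ x3)) = [[2, -2], [8, -2]]
(x4 ⋄ x5) = [[0, 3], [0, -2]]
(x2 ⋄ (x4 ⋄ x5)) = [[0, 1], [0, 4]]
(x6 ⋄ (x2 ⋄ (x4 ⋄ x5))) = [[0, 5], [0, 7]]
((x7 ⋄ (x1 ⋄ x3)) ⋄ (x6 ⋄ (x2 ⋄ (x4 ⋄ x5)))) = [[0, -4], [0, 26]]


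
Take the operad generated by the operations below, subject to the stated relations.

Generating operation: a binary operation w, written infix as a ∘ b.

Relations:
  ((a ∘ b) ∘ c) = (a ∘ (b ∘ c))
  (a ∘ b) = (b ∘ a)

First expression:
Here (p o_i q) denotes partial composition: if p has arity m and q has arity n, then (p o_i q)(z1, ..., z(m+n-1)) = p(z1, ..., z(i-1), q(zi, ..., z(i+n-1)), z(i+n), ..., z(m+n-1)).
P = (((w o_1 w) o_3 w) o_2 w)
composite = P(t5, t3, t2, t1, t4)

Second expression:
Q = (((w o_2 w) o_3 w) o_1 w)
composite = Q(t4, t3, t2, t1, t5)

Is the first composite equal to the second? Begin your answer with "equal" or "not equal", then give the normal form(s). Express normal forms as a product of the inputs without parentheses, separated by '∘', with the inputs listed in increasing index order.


equal; the common form is t1 ∘ t2 ∘ t3 ∘ t4 ∘ t5

The first expression, normalized: t1 ∘ t2 ∘ t3 ∘ t4 ∘ t5
The second expression, normalized: t1 ∘ t2 ∘ t3 ∘ t4 ∘ t5
Both agree, so they are equal.


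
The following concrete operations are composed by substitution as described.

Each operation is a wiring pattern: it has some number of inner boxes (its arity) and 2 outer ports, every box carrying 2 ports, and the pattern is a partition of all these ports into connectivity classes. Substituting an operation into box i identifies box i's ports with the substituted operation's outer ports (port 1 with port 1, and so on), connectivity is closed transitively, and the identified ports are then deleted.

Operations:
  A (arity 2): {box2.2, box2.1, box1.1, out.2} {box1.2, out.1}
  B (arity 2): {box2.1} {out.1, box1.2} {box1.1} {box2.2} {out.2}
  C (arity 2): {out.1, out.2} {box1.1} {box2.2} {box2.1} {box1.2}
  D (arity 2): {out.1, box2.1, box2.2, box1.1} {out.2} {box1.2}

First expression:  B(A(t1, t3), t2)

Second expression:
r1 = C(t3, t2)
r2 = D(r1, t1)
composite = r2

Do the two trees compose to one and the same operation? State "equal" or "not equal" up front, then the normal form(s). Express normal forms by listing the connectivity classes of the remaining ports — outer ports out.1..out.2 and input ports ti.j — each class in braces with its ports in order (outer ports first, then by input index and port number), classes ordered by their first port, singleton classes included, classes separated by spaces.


not equal; first: {out.1, t1.1, t3.1, t3.2} {out.2} {t1.2} {t2.1} {t2.2}; second: {out.1, t1.1, t1.2} {out.2} {t2.1} {t2.2} {t3.1} {t3.2}

The first expression reduces to {out.1, t1.1, t3.1, t3.2} {out.2} {t1.2} {t2.1} {t2.2}
The second expression reduces to {out.1, t1.1, t1.2} {out.2} {t2.1} {t2.2} {t3.1} {t3.2}
They disagree, so not equal.


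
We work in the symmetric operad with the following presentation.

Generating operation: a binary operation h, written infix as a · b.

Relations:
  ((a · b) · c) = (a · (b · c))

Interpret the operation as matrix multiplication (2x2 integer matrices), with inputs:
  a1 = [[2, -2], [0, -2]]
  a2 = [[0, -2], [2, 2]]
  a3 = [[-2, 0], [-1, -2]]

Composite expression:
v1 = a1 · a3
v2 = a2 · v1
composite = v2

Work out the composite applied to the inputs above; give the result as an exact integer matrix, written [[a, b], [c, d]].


(a1 · a3) = [[-2, 4], [2, 4]]
(a2 · (a1 · a3)) = [[-4, -8], [0, 16]]

[[-4, -8], [0, 16]]


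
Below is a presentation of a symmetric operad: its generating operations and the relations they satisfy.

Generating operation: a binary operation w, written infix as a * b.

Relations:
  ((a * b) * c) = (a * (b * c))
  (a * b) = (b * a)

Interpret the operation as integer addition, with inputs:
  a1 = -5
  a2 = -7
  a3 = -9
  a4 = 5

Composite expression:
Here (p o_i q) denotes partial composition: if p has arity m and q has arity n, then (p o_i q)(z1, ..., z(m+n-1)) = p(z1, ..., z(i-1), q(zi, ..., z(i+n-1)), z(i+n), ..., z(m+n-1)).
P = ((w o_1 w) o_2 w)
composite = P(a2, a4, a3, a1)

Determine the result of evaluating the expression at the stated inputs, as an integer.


-16

(a4 * a3) = -4
(a2 * (a4 * a3)) = -11
((a2 * (a4 * a3)) * a1) = -16


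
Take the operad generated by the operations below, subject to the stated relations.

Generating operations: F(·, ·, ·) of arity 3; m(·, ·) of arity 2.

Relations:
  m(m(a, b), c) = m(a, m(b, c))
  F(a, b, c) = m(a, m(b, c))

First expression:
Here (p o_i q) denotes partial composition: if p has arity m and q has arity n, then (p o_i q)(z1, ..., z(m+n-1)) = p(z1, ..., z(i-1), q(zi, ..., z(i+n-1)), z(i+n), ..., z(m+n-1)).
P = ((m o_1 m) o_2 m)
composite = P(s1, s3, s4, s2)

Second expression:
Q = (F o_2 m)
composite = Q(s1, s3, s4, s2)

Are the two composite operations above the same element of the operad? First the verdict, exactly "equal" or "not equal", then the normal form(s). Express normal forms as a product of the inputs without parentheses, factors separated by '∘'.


equal — both sides give s1 ∘ s3 ∘ s4 ∘ s2

The first expression, normalized: s1 ∘ s3 ∘ s4 ∘ s2
The second expression, normalized: s1 ∘ s3 ∘ s4 ∘ s2
The normal forms match — equal.


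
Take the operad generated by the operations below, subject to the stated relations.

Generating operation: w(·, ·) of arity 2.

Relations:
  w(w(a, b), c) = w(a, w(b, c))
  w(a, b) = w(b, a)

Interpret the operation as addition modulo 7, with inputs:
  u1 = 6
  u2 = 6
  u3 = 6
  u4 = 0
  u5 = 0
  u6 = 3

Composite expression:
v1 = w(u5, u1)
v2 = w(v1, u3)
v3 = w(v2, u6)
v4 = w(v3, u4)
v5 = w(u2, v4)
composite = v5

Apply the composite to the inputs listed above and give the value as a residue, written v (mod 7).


w(u5, u1) = 6
w(w(u5, u1), u3) = 5
w(w(w(u5, u1), u3), u6) = 1
w(w(w(w(u5, u1), u3), u6), u4) = 1
w(u2, w(w(w(w(u5, u1), u3), u6), u4)) = 0

0 (mod 7)


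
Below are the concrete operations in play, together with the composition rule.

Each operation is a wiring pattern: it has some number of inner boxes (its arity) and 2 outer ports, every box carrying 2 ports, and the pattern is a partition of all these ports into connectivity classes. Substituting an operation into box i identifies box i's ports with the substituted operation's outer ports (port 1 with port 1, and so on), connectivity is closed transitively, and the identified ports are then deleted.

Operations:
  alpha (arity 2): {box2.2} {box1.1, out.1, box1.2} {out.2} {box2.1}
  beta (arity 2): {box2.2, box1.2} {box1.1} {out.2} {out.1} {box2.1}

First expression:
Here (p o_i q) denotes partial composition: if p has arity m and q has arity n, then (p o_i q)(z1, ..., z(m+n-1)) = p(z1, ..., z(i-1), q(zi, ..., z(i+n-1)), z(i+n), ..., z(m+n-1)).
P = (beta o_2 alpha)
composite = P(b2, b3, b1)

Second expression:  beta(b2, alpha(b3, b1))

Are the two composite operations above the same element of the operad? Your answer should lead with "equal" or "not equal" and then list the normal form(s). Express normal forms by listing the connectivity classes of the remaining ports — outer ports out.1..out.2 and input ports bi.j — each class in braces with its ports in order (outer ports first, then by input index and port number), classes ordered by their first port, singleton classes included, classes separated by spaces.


equal; both compose to {out.1} {out.2} {b1.1} {b1.2} {b2.1} {b2.2} {b3.1, b3.2}

Reducing the first expression gives {out.1} {out.2} {b1.1} {b1.2} {b2.1} {b2.2} {b3.1, b3.2}
Reducing the second expression gives {out.1} {out.2} {b1.1} {b1.2} {b2.1} {b2.2} {b3.1, b3.2}
One common form — equal.


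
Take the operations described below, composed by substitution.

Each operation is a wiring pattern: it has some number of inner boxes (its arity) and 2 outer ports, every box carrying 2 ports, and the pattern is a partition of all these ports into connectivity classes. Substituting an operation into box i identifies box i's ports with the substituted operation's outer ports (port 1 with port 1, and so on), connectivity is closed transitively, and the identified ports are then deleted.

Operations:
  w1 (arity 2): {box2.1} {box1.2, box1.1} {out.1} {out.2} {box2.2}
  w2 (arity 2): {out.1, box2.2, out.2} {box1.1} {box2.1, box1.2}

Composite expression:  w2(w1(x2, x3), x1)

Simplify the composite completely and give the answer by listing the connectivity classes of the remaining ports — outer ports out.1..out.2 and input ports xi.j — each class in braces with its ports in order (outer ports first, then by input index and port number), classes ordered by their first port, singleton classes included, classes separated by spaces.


Substituting into w2 glues patterns; closure does the rest.
w1 over (x2, x3) gives {out.1} {out.2} {x2.1, x2.2} {x3.1} {x3.2}, out.j being that stage's outer ports
w2 over (x2, x3, x1) gives {out.1, out.2, x1.2} {x1.1} {x2.1, x2.2} {x3.1} {x3.2}, out.j being that stage's outer ports

{out.1, out.2, x1.2} {x1.1} {x2.1, x2.2} {x3.1} {x3.2}


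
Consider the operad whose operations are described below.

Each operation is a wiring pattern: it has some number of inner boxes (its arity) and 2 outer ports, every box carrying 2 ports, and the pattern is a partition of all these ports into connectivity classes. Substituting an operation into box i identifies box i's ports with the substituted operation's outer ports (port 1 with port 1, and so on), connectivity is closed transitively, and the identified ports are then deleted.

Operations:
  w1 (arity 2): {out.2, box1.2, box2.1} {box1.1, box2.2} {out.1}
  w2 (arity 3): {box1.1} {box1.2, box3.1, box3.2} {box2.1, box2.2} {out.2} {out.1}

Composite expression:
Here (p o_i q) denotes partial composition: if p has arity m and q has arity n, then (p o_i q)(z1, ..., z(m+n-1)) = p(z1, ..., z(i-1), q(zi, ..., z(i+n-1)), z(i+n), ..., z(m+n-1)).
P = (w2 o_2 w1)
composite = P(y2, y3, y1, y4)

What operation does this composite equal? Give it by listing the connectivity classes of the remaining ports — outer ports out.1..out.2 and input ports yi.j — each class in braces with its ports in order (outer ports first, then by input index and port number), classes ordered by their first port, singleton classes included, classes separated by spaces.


{out.1} {out.2} {y1.1, y3.2} {y1.2, y3.1} {y2.1} {y2.2, y4.1, y4.2}


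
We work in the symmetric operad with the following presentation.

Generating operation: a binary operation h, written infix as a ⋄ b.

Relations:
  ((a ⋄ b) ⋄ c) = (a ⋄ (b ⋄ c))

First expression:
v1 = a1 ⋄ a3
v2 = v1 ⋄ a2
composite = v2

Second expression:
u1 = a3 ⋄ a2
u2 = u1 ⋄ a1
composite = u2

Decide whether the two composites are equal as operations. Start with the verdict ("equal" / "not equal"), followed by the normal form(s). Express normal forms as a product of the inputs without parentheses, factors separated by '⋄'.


The first expression reduces to a1 ⋄ a3 ⋄ a2
The second expression reduces to a3 ⋄ a2 ⋄ a1
Different reductions; not equal.

not equal; the first gives a1 ⋄ a3 ⋄ a2 and the second a3 ⋄ a2 ⋄ a1


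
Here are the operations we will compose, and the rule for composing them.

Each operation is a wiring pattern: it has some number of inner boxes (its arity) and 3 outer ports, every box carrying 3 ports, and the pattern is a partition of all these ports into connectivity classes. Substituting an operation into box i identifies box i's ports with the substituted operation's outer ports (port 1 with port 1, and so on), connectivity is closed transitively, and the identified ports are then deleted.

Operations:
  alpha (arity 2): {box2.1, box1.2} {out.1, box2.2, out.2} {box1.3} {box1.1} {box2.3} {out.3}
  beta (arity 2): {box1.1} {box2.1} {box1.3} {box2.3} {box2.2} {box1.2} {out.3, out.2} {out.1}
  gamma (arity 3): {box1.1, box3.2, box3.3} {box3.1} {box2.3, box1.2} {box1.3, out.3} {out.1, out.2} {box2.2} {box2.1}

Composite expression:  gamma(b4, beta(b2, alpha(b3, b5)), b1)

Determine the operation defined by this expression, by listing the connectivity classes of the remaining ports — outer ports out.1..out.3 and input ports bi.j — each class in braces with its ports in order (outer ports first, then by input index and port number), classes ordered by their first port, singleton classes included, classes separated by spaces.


{out.1, out.2} {out.3, b4.3} {b1.1} {b1.2, b1.3, b4.1} {b2.1} {b2.2} {b2.3} {b3.1} {b3.2, b5.1} {b3.3} {b4.2} {b5.2} {b5.3}

Substituting into gamma glues patterns; closure does the rest.
the subtree at alpha composes to {out.1, out.2, b5.2} {out.3} {b3.1} {b3.2, b5.1} {b3.3} {b5.3} on (b3, b5); out.j = own outer ports
the subtree at beta composes to {out.1} {out.2, out.3} {b2.1} {b2.2} {b2.3} {b3.1} {b3.2, b5.1} {b3.3} {b5.2} {b5.3} on (b2, b3, b5); out.j = own outer ports
the subtree at gamma composes to {out.1, out.2} {out.3, b4.3} {b1.1} {b1.2, b1.3, b4.1} {b2.1} {b2.2} {b2.3} {b3.1} {b3.2, b5.1} {b3.3} {b4.2} {b5.2} {b5.3} on (b4, b2, b3, b5, b1); out.j = own outer ports


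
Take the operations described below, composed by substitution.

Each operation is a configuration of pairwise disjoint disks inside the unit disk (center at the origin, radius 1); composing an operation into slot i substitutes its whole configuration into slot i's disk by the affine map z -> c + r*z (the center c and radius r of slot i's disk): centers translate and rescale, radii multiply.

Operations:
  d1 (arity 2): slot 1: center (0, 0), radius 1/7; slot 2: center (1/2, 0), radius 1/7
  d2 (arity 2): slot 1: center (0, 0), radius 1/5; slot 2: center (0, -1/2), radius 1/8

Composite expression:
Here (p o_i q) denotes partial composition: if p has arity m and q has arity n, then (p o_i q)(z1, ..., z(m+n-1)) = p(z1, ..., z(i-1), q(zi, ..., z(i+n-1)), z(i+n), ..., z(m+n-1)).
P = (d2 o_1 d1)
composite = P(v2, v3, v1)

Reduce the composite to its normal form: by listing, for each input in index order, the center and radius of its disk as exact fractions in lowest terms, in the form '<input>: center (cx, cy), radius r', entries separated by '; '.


Below d2, radii multiply path by path; the v-disk centers shift.
for v2, the 2-step affine chain lands on center (0, 0), radius 1/35
for v3, the 2-step affine chain lands on center (1/10, 0), radius 1/35
for v1, the 1-step affine chain lands on center (0, -1/2), radius 1/8

v1: center (0, -1/2), radius 1/8; v2: center (0, 0), radius 1/35; v3: center (1/10, 0), radius 1/35


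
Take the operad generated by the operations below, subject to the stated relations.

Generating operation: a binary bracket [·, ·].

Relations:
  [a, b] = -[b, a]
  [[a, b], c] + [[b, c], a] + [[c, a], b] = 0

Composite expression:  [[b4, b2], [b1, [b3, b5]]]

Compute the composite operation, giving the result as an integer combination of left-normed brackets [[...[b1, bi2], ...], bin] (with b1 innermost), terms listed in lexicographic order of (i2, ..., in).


Skip Jacobi rewriting: expand, keep b1-initial words, read off terms.
Composite bracket: [[b4, b2], [b1, [b3, b5]]]
Under [a, b] = ab - ba we get 16 signed associative words (2^4 = 16).
Keep just the words that open with b1:
  the word b1b3b5b2b4 carries sign +1 and contributes +[[[[b1, b3], b5], b2], b4]
  the word b1b3b5b4b2 carries sign -1 and contributes -[[[[b1, b3], b5], b4], b2]
  the word b1b5b3b2b4 carries sign -1 and contributes -[[[[b1, b5], b3], b2], b4]
  the word b1b5b3b4b2 carries sign +1 and contributes +[[[[b1, b5], b3], b4], b2]

[[[[b1, b3], b5], b2], b4] - [[[[b1, b3], b5], b4], b2] - [[[[b1, b5], b3], b2], b4] + [[[[b1, b5], b3], b4], b2]


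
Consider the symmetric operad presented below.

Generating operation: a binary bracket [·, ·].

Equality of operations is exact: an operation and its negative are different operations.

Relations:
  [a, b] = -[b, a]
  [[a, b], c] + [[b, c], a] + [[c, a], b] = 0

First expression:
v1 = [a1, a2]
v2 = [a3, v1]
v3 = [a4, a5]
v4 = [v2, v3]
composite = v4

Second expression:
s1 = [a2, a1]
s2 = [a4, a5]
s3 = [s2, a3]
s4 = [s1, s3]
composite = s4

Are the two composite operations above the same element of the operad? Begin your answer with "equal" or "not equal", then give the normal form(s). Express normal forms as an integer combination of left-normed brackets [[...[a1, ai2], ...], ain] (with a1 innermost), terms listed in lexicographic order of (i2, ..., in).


The first expression, normalized: -[[[[a1, a2], a3], a4], a5] + [[[[a1, a2], a3], a5], a4]
The second expression, normalized: [[[[a1, a2], a3], a4], a5] - [[[[a1, a2], a3], a5], a4] - [[[[a1, a2], a4], a5], a3] + [[[[a1, a2], a5], a4], a3]
No match — not equal.

not equal; the first gives -[[[[a1, a2], a3], a4], a5] + [[[[a1, a2], a3], a5], a4] and the second [[[[a1, a2], a3], a4], a5] - [[[[a1, a2], a3], a5], a4] - [[[[a1, a2], a4], a5], a3] + [[[[a1, a2], a5], a4], a3]


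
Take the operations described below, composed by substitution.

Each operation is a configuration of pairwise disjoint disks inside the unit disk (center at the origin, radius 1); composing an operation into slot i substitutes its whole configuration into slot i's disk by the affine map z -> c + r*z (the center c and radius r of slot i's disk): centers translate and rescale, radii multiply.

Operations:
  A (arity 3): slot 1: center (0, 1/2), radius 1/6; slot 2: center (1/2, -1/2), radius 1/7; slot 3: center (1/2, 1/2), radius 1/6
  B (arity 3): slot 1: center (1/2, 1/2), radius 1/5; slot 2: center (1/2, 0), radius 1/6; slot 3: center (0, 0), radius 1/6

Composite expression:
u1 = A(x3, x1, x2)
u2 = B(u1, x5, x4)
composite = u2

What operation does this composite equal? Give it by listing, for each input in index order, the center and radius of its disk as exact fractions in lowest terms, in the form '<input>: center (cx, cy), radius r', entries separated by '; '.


Each x-disk chains the slot maps above it in B; radii multiply.
for x3, the 2-step affine chain lands on center (1/2, 3/5), radius 1/30
for x1, the 2-step affine chain lands on center (3/5, 2/5), radius 1/35
for x2, the 2-step affine chain lands on center (3/5, 3/5), radius 1/30
for x5, the 1-step affine chain lands on center (1/2, 0), radius 1/6
for x4, the 1-step affine chain lands on center (0, 0), radius 1/6

x1: center (3/5, 2/5), radius 1/35; x2: center (3/5, 3/5), radius 1/30; x3: center (1/2, 3/5), radius 1/30; x4: center (0, 0), radius 1/6; x5: center (1/2, 0), radius 1/6


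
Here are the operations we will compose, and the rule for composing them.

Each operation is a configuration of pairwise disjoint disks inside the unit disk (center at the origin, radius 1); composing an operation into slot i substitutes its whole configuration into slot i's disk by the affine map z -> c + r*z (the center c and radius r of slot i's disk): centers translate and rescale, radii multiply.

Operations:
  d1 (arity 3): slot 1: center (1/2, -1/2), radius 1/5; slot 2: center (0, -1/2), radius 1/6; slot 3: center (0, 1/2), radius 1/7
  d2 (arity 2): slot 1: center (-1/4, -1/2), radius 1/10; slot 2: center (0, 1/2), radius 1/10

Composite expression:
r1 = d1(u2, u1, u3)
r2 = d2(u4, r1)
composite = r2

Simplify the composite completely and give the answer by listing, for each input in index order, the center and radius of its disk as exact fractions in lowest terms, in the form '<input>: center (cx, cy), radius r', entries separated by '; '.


Only the slot chain above each u matters under d2; compose those maps.
for u4, the 1-step affine chain lands on center (-1/4, -1/2), radius 1/10
for u2, the 2-step affine chain lands on center (1/20, 9/20), radius 1/50
for u1, the 2-step affine chain lands on center (0, 9/20), radius 1/60
for u3, the 2-step affine chain lands on center (0, 11/20), radius 1/70

u1: center (0, 9/20), radius 1/60; u2: center (1/20, 9/20), radius 1/50; u3: center (0, 11/20), radius 1/70; u4: center (-1/4, -1/2), radius 1/10


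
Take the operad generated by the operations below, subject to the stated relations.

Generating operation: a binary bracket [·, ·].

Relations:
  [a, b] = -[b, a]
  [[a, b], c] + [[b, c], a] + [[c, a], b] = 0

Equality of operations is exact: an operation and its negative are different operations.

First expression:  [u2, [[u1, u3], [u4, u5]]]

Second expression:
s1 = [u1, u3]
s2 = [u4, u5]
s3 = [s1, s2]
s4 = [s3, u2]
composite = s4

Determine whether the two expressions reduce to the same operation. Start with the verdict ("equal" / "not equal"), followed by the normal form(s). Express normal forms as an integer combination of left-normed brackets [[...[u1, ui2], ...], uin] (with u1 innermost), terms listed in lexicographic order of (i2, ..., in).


not equal; first: -[[[[u1, u3], u4], u5], u2] + [[[[u1, u3], u5], u4], u2]; second: [[[[u1, u3], u4], u5], u2] - [[[[u1, u3], u5], u4], u2]

The first expression reduces to -[[[[u1, u3], u4], u5], u2] + [[[[u1, u3], u5], u4], u2]
The second expression reduces to [[[[u1, u3], u4], u5], u2] - [[[[u1, u3], u5], u4], u2]
The forms do not match — not equal.


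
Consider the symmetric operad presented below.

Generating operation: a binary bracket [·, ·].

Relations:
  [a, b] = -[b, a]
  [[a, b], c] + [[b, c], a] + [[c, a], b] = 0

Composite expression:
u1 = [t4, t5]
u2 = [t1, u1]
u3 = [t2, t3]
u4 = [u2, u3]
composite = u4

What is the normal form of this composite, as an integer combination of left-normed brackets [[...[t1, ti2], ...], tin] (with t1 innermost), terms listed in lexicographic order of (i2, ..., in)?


In the tensor algebra, words opening t1 carry the t1-anchored form.
Composite bracket: [[t1, [t4, t5]], [t2, t3]]
The bracket unfolds into 16 signed words via [a, b] = ab - ba (2^4 = 16).
Keep just the words that open with t1:
  sign of t1t4t5t2t3 is +1, so it contributes +[[[[t1, t4], t5], t2], t3]
  sign of t1t4t5t3t2 is -1, so it contributes -[[[[t1, t4], t5], t3], t2]
  sign of t1t5t4t2t3 is -1, so it contributes -[[[[t1, t5], t4], t2], t3]
  sign of t1t5t4t3t2 is +1, so it contributes +[[[[t1, t5], t4], t3], t2]

[[[[t1, t4], t5], t2], t3] - [[[[t1, t4], t5], t3], t2] - [[[[t1, t5], t4], t2], t3] + [[[[t1, t5], t4], t3], t2]
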